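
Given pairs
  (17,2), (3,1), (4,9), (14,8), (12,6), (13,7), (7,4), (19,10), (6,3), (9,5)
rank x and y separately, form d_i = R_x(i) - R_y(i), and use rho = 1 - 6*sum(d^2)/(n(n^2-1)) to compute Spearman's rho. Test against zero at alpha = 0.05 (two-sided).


Step 1: Rank x and y separately (midranks; no ties here).
rank(x): 17->9, 3->1, 4->2, 14->8, 12->6, 13->7, 7->4, 19->10, 6->3, 9->5
rank(y): 2->2, 1->1, 9->9, 8->8, 6->6, 7->7, 4->4, 10->10, 3->3, 5->5
Step 2: d_i = R_x(i) - R_y(i); compute d_i^2.
  (9-2)^2=49, (1-1)^2=0, (2-9)^2=49, (8-8)^2=0, (6-6)^2=0, (7-7)^2=0, (4-4)^2=0, (10-10)^2=0, (3-3)^2=0, (5-5)^2=0
sum(d^2) = 98.
Step 3: rho = 1 - 6*98 / (10*(10^2 - 1)) = 1 - 588/990 = 0.406061.
Step 4: Under H0, t = rho * sqrt((n-2)/(1-rho^2)) = 1.2568 ~ t(8).
Step 5: Two-sided p-value from the t-distribution with 8 df = 0.244282.
Step 6: alpha = 0.05. fail to reject H0.

rho = 0.4061, p = 0.244282, fail to reject H0 at alpha = 0.05.


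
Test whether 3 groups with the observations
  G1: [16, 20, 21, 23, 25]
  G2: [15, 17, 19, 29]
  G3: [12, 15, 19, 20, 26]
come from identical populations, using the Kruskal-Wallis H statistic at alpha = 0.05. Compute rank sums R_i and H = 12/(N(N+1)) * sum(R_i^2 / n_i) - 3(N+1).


Step 1: Combine all N = 14 observations and assign midranks.
sorted (value, group, rank): (12,G3,1), (15,G2,2.5), (15,G3,2.5), (16,G1,4), (17,G2,5), (19,G2,6.5), (19,G3,6.5), (20,G1,8.5), (20,G3,8.5), (21,G1,10), (23,G1,11), (25,G1,12), (26,G3,13), (29,G2,14)
Step 2: Sum ranks within each group.
R_1 = 45.5 (n_1 = 5)
R_2 = 28 (n_2 = 4)
R_3 = 31.5 (n_3 = 5)
Step 3: H = 12/(N(N+1)) * sum(R_i^2/n_i) - 3(N+1)
     = 12/(14*15) * (45.5^2/5 + 28^2/4 + 31.5^2/5) - 3*15
     = 0.057143 * 808.5 - 45
     = 1.200000.
Step 4: Ties present; correction factor C = 1 - 18/(14^3 - 14) = 0.993407. Corrected H = 1.200000 / 0.993407 = 1.207965.
Step 5: Under H0, H ~ chi^2(2); p-value = 0.546630.
Step 6: alpha = 0.05. fail to reject H0.

H = 1.2080, df = 2, p = 0.546630, fail to reject H0.


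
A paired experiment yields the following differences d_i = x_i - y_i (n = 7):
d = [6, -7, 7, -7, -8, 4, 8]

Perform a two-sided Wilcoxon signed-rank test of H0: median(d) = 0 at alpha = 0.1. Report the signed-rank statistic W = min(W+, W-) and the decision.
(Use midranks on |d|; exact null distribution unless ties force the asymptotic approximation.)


Step 1: Drop any zero differences (none here) and take |d_i|.
|d| = [6, 7, 7, 7, 8, 4, 8]
Step 2: Midrank |d_i| (ties get averaged ranks).
ranks: |6|->2, |7|->4, |7|->4, |7|->4, |8|->6.5, |4|->1, |8|->6.5
Step 3: Attach original signs; sum ranks with positive sign and with negative sign.
W+ = 2 + 4 + 1 + 6.5 = 13.5
W- = 4 + 4 + 6.5 = 14.5
(Check: W+ + W- = 28 should equal n(n+1)/2 = 28.)
Step 4: Test statistic W = min(W+, W-) = 13.5.
Step 5: Ties in |d|, so use the tie-corrected normal approximation.
        E[W] = n(n+1)/4 = 7*8/4 = 14.
        Tie groups: |d|=7 (t=3), |d|=8 (t=2); sum(t^3 - t) = 30.
        Var[W] = n(n+1)(2n+1)/24 - sum(t^3-t)/48 = 840/24 - 30/48 = 34.375.
        z = (W - E[W]) / sqrt(Var[W]) = (13.5 - 14) / 5.8630 = -0.0853.
        Two-sided p = 2*Phi(z) = 0.932039.
Step 6: alpha = 0.1. fail to reject H0.

W+ = 13.5, W- = 14.5, W = min = 13.5, p = 0.932039, fail to reject H0.


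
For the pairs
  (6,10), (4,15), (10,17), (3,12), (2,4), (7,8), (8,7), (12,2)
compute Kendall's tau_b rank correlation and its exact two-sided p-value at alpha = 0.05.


Step 1: Enumerate the 28 unordered pairs (i,j) with i<j and classify each by sign(x_j-x_i) * sign(y_j-y_i).
  (1,2):dx=-2,dy=+5->D; (1,3):dx=+4,dy=+7->C; (1,4):dx=-3,dy=+2->D; (1,5):dx=-4,dy=-6->C
  (1,6):dx=+1,dy=-2->D; (1,7):dx=+2,dy=-3->D; (1,8):dx=+6,dy=-8->D; (2,3):dx=+6,dy=+2->C
  (2,4):dx=-1,dy=-3->C; (2,5):dx=-2,dy=-11->C; (2,6):dx=+3,dy=-7->D; (2,7):dx=+4,dy=-8->D
  (2,8):dx=+8,dy=-13->D; (3,4):dx=-7,dy=-5->C; (3,5):dx=-8,dy=-13->C; (3,6):dx=-3,dy=-9->C
  (3,7):dx=-2,dy=-10->C; (3,8):dx=+2,dy=-15->D; (4,5):dx=-1,dy=-8->C; (4,6):dx=+4,dy=-4->D
  (4,7):dx=+5,dy=-5->D; (4,8):dx=+9,dy=-10->D; (5,6):dx=+5,dy=+4->C; (5,7):dx=+6,dy=+3->C
  (5,8):dx=+10,dy=-2->D; (6,7):dx=+1,dy=-1->D; (6,8):dx=+5,dy=-6->D; (7,8):dx=+4,dy=-5->D
Step 2: C = 12, D = 16, total pairs = 28.
Step 3: tau = (C - D)/(n(n-1)/2) = (12 - 16)/28 = -0.142857.
Step 4: Exact two-sided p-value (enumerate n! = 40320 permutations of y under H0): p = 0.719544.
Step 5: alpha = 0.05. fail to reject H0.

tau_b = -0.1429 (C=12, D=16), p = 0.719544, fail to reject H0.


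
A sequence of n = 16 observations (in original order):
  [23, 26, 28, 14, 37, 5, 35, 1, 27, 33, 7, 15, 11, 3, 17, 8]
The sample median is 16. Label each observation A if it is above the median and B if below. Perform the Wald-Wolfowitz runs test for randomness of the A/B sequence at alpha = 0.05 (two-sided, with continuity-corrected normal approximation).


Step 1: Compute median = 16; label A = above, B = below.
Labels in order: AAABABABAABBBBAB  (n_A = 8, n_B = 8)
Step 2: Count runs R = 10.
Step 3: Under H0 (random ordering), E[R] = 2*n_A*n_B/(n_A+n_B) + 1 = 2*8*8/16 + 1 = 9.0000.
        Var[R] = 2*n_A*n_B*(2*n_A*n_B - n_A - n_B) / ((n_A+n_B)^2 * (n_A+n_B-1)) = 14336/3840 = 3.7333.
        SD[R] = 1.9322.
Step 4: Continuity-corrected z = (R - 0.5 - E[R]) / SD[R] = (10 - 0.5 - 9.0000) / 1.9322 = 0.2588.
Step 5: Two-sided p-value via normal approximation = 2*(1 - Phi(|z|)) = 0.795809.
Step 6: alpha = 0.05. fail to reject H0.

R = 10, z = 0.2588, p = 0.795809, fail to reject H0.


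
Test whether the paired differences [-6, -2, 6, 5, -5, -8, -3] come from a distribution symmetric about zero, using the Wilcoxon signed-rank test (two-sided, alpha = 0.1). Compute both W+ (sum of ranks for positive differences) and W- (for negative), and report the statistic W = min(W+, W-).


Step 1: Drop any zero differences (none here) and take |d_i|.
|d| = [6, 2, 6, 5, 5, 8, 3]
Step 2: Midrank |d_i| (ties get averaged ranks).
ranks: |6|->5.5, |2|->1, |6|->5.5, |5|->3.5, |5|->3.5, |8|->7, |3|->2
Step 3: Attach original signs; sum ranks with positive sign and with negative sign.
W+ = 5.5 + 3.5 = 9
W- = 5.5 + 1 + 3.5 + 7 + 2 = 19
(Check: W+ + W- = 28 should equal n(n+1)/2 = 28.)
Step 4: Test statistic W = min(W+, W-) = 9.
Step 5: Ties in |d|, so use the tie-corrected normal approximation.
        E[W] = n(n+1)/4 = 7*8/4 = 14.
        Tie groups: |d|=5 (t=2), |d|=6 (t=2); sum(t^3 - t) = 12.
        Var[W] = n(n+1)(2n+1)/24 - sum(t^3-t)/48 = 840/24 - 12/48 = 34.75.
        z = (W - E[W]) / sqrt(Var[W]) = (9 - 14) / 5.8949 = -0.8482.
        Two-sided p = 2*Phi(z) = 0.396333.
Step 6: alpha = 0.1. fail to reject H0.

W+ = 9, W- = 19, W = min = 9, p = 0.396333, fail to reject H0.


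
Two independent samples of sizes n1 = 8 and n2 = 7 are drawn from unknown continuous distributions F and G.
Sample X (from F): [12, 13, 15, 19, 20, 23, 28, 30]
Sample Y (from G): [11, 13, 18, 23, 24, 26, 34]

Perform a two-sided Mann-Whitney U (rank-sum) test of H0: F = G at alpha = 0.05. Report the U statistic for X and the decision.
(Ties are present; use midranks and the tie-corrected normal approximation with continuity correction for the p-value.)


Step 1: Combine and sort all 15 observations; assign midranks.
sorted (value, group): (11,Y), (12,X), (13,X), (13,Y), (15,X), (18,Y), (19,X), (20,X), (23,X), (23,Y), (24,Y), (26,Y), (28,X), (30,X), (34,Y)
ranks: 11->1, 12->2, 13->3.5, 13->3.5, 15->5, 18->6, 19->7, 20->8, 23->9.5, 23->9.5, 24->11, 26->12, 28->13, 30->14, 34->15
Step 2: Rank sum for X: R1 = 2 + 3.5 + 5 + 7 + 8 + 9.5 + 13 + 14 = 62.
Step 3: U_X = R1 - n1(n1+1)/2 = 62 - 8*9/2 = 62 - 36 = 26.
       U_Y = n1*n2 - U_X = 56 - 26 = 30.
Step 4: Ties are present, so use the tie-corrected normal approximation (with continuity correction) for the p-value.
Step 5: p-value = 0.861942; compare to alpha = 0.05. fail to reject H0.

U_X = 26, p = 0.861942, fail to reject H0 at alpha = 0.05.


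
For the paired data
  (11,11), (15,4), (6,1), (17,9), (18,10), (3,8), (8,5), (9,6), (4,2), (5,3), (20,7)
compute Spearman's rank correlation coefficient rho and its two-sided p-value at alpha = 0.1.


Step 1: Rank x and y separately (midranks; no ties here).
rank(x): 11->7, 15->8, 6->4, 17->9, 18->10, 3->1, 8->5, 9->6, 4->2, 5->3, 20->11
rank(y): 11->11, 4->4, 1->1, 9->9, 10->10, 8->8, 5->5, 6->6, 2->2, 3->3, 7->7
Step 2: d_i = R_x(i) - R_y(i); compute d_i^2.
  (7-11)^2=16, (8-4)^2=16, (4-1)^2=9, (9-9)^2=0, (10-10)^2=0, (1-8)^2=49, (5-5)^2=0, (6-6)^2=0, (2-2)^2=0, (3-3)^2=0, (11-7)^2=16
sum(d^2) = 106.
Step 3: rho = 1 - 6*106 / (11*(11^2 - 1)) = 1 - 636/1320 = 0.518182.
Step 4: Under H0, t = rho * sqrt((n-2)/(1-rho^2)) = 1.8176 ~ t(9).
Step 5: Two-sided p-value from the t-distribution with 9 df = 0.102492.
Step 6: alpha = 0.1. fail to reject H0.

rho = 0.5182, p = 0.102492, fail to reject H0 at alpha = 0.1.


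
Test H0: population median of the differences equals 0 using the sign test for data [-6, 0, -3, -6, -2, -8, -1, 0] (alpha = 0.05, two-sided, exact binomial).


Step 1: Discard zero differences. Original n = 8; n_eff = number of nonzero differences = 6.
Nonzero differences (with sign): -6, -3, -6, -2, -8, -1
Step 2: Count signs: positive = 0, negative = 6.
Step 3: Under H0: P(positive) = 0.5, so the number of positives S ~ Bin(6, 0.5).
Step 4: Two-sided exact p-value = sum of Bin(6,0.5) probabilities at or below the observed probability = 0.031250.
Step 5: alpha = 0.05. reject H0.

n_eff = 6, pos = 0, neg = 6, p = 0.031250, reject H0.


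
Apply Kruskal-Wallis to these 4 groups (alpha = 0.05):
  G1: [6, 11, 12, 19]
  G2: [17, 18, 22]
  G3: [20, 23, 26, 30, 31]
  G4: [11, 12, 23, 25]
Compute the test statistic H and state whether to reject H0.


Step 1: Combine all N = 16 observations and assign midranks.
sorted (value, group, rank): (6,G1,1), (11,G1,2.5), (11,G4,2.5), (12,G1,4.5), (12,G4,4.5), (17,G2,6), (18,G2,7), (19,G1,8), (20,G3,9), (22,G2,10), (23,G3,11.5), (23,G4,11.5), (25,G4,13), (26,G3,14), (30,G3,15), (31,G3,16)
Step 2: Sum ranks within each group.
R_1 = 16 (n_1 = 4)
R_2 = 23 (n_2 = 3)
R_3 = 65.5 (n_3 = 5)
R_4 = 31.5 (n_4 = 4)
Step 3: H = 12/(N(N+1)) * sum(R_i^2/n_i) - 3(N+1)
     = 12/(16*17) * (16^2/4 + 23^2/3 + 65.5^2/5 + 31.5^2/4) - 3*17
     = 0.044118 * 1346.45 - 51
     = 8.402022.
Step 4: Ties present; correction factor C = 1 - 18/(16^3 - 16) = 0.995588. Corrected H = 8.402022 / 0.995588 = 8.439254.
Step 5: Under H0, H ~ chi^2(3); p-value = 0.037755.
Step 6: alpha = 0.05. reject H0.

H = 8.4393, df = 3, p = 0.037755, reject H0.


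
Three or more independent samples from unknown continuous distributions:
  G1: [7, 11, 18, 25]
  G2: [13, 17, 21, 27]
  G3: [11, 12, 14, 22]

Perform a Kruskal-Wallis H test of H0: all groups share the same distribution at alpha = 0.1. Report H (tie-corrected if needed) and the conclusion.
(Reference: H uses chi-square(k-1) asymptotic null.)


Step 1: Combine all N = 12 observations and assign midranks.
sorted (value, group, rank): (7,G1,1), (11,G1,2.5), (11,G3,2.5), (12,G3,4), (13,G2,5), (14,G3,6), (17,G2,7), (18,G1,8), (21,G2,9), (22,G3,10), (25,G1,11), (27,G2,12)
Step 2: Sum ranks within each group.
R_1 = 22.5 (n_1 = 4)
R_2 = 33 (n_2 = 4)
R_3 = 22.5 (n_3 = 4)
Step 3: H = 12/(N(N+1)) * sum(R_i^2/n_i) - 3(N+1)
     = 12/(12*13) * (22.5^2/4 + 33^2/4 + 22.5^2/4) - 3*13
     = 0.076923 * 525.375 - 39
     = 1.413462.
Step 4: Ties present; correction factor C = 1 - 6/(12^3 - 12) = 0.996503. Corrected H = 1.413462 / 0.996503 = 1.418421.
Step 5: Under H0, H ~ chi^2(2); p-value = 0.492032.
Step 6: alpha = 0.1. fail to reject H0.

H = 1.4184, df = 2, p = 0.492032, fail to reject H0.


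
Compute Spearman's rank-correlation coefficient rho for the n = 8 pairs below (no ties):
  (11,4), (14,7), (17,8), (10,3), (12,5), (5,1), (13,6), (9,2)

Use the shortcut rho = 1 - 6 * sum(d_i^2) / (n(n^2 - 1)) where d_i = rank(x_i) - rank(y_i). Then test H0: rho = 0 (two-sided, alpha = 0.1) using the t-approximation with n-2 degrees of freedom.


Step 1: Rank x and y separately (midranks; no ties here).
rank(x): 11->4, 14->7, 17->8, 10->3, 12->5, 5->1, 13->6, 9->2
rank(y): 4->4, 7->7, 8->8, 3->3, 5->5, 1->1, 6->6, 2->2
Step 2: d_i = R_x(i) - R_y(i); compute d_i^2.
  (4-4)^2=0, (7-7)^2=0, (8-8)^2=0, (3-3)^2=0, (5-5)^2=0, (1-1)^2=0, (6-6)^2=0, (2-2)^2=0
sum(d^2) = 0.
Step 3: rho = 1 - 6*0 / (8*(8^2 - 1)) = 1 - 0/504 = 1.000000.
Step 5: Two-sided p-value from the t-distribution with 6 df = 0.000000.
Step 6: alpha = 0.1. reject H0.

rho = 1.0000, p = 0.000000, reject H0 at alpha = 0.1.


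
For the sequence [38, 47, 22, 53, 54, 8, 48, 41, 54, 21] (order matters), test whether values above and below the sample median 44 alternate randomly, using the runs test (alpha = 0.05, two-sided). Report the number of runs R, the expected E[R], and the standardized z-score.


Step 1: Compute median = 44; label A = above, B = below.
Labels in order: BABAABABAB  (n_A = 5, n_B = 5)
Step 2: Count runs R = 9.
Step 3: Under H0 (random ordering), E[R] = 2*n_A*n_B/(n_A+n_B) + 1 = 2*5*5/10 + 1 = 6.0000.
        Var[R] = 2*n_A*n_B*(2*n_A*n_B - n_A - n_B) / ((n_A+n_B)^2 * (n_A+n_B-1)) = 2000/900 = 2.2222.
        SD[R] = 1.4907.
Step 4: Continuity-corrected z = (R - 0.5 - E[R]) / SD[R] = (9 - 0.5 - 6.0000) / 1.4907 = 1.6771.
Step 5: Two-sided p-value via normal approximation = 2*(1 - Phi(|z|)) = 0.093533.
Step 6: alpha = 0.05. fail to reject H0.

R = 9, z = 1.6771, p = 0.093533, fail to reject H0.


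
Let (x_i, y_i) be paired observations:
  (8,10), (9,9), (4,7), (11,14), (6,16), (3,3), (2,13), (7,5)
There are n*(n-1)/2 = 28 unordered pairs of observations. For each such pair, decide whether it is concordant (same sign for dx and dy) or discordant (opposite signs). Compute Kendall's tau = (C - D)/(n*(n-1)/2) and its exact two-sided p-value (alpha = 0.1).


Step 1: Enumerate the 28 unordered pairs (i,j) with i<j and classify each by sign(x_j-x_i) * sign(y_j-y_i).
  (1,2):dx=+1,dy=-1->D; (1,3):dx=-4,dy=-3->C; (1,4):dx=+3,dy=+4->C; (1,5):dx=-2,dy=+6->D
  (1,6):dx=-5,dy=-7->C; (1,7):dx=-6,dy=+3->D; (1,8):dx=-1,dy=-5->C; (2,3):dx=-5,dy=-2->C
  (2,4):dx=+2,dy=+5->C; (2,5):dx=-3,dy=+7->D; (2,6):dx=-6,dy=-6->C; (2,7):dx=-7,dy=+4->D
  (2,8):dx=-2,dy=-4->C; (3,4):dx=+7,dy=+7->C; (3,5):dx=+2,dy=+9->C; (3,6):dx=-1,dy=-4->C
  (3,7):dx=-2,dy=+6->D; (3,8):dx=+3,dy=-2->D; (4,5):dx=-5,dy=+2->D; (4,6):dx=-8,dy=-11->C
  (4,7):dx=-9,dy=-1->C; (4,8):dx=-4,dy=-9->C; (5,6):dx=-3,dy=-13->C; (5,7):dx=-4,dy=-3->C
  (5,8):dx=+1,dy=-11->D; (6,7):dx=-1,dy=+10->D; (6,8):dx=+4,dy=+2->C; (7,8):dx=+5,dy=-8->D
Step 2: C = 17, D = 11, total pairs = 28.
Step 3: tau = (C - D)/(n(n-1)/2) = (17 - 11)/28 = 0.214286.
Step 4: Exact two-sided p-value (enumerate n! = 40320 permutations of y under H0): p = 0.548413.
Step 5: alpha = 0.1. fail to reject H0.

tau_b = 0.2143 (C=17, D=11), p = 0.548413, fail to reject H0.


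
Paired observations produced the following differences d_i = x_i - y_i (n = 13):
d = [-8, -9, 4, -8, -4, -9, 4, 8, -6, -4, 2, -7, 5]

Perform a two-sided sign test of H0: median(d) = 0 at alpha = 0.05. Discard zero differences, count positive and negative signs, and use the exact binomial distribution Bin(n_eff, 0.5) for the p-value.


Step 1: Discard zero differences. Original n = 13; n_eff = number of nonzero differences = 13.
Nonzero differences (with sign): -8, -9, +4, -8, -4, -9, +4, +8, -6, -4, +2, -7, +5
Step 2: Count signs: positive = 5, negative = 8.
Step 3: Under H0: P(positive) = 0.5, so the number of positives S ~ Bin(13, 0.5).
Step 4: Two-sided exact p-value = sum of Bin(13,0.5) probabilities at or below the observed probability = 0.581055.
Step 5: alpha = 0.05. fail to reject H0.

n_eff = 13, pos = 5, neg = 8, p = 0.581055, fail to reject H0.


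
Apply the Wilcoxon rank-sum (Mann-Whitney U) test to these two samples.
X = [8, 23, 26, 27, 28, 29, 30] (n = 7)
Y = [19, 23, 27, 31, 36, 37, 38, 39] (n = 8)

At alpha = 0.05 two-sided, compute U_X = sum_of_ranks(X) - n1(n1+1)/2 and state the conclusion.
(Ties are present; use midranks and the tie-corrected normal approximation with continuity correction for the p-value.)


Step 1: Combine and sort all 15 observations; assign midranks.
sorted (value, group): (8,X), (19,Y), (23,X), (23,Y), (26,X), (27,X), (27,Y), (28,X), (29,X), (30,X), (31,Y), (36,Y), (37,Y), (38,Y), (39,Y)
ranks: 8->1, 19->2, 23->3.5, 23->3.5, 26->5, 27->6.5, 27->6.5, 28->8, 29->9, 30->10, 31->11, 36->12, 37->13, 38->14, 39->15
Step 2: Rank sum for X: R1 = 1 + 3.5 + 5 + 6.5 + 8 + 9 + 10 = 43.
Step 3: U_X = R1 - n1(n1+1)/2 = 43 - 7*8/2 = 43 - 28 = 15.
       U_Y = n1*n2 - U_X = 56 - 15 = 41.
Step 4: Ties are present, so use the tie-corrected normal approximation (with continuity correction) for the p-value.
Step 5: p-value = 0.147286; compare to alpha = 0.05. fail to reject H0.

U_X = 15, p = 0.147286, fail to reject H0 at alpha = 0.05.


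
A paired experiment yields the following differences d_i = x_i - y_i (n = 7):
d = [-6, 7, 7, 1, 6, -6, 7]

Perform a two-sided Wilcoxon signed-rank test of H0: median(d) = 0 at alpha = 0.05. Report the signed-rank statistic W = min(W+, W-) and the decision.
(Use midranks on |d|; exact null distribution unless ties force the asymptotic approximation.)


Step 1: Drop any zero differences (none here) and take |d_i|.
|d| = [6, 7, 7, 1, 6, 6, 7]
Step 2: Midrank |d_i| (ties get averaged ranks).
ranks: |6|->3, |7|->6, |7|->6, |1|->1, |6|->3, |6|->3, |7|->6
Step 3: Attach original signs; sum ranks with positive sign and with negative sign.
W+ = 6 + 6 + 1 + 3 + 6 = 22
W- = 3 + 3 = 6
(Check: W+ + W- = 28 should equal n(n+1)/2 = 28.)
Step 4: Test statistic W = min(W+, W-) = 6.
Step 5: Ties in |d|, so use the tie-corrected normal approximation.
        E[W] = n(n+1)/4 = 7*8/4 = 14.
        Tie groups: |d|=6 (t=3), |d|=7 (t=3); sum(t^3 - t) = 48.
        Var[W] = n(n+1)(2n+1)/24 - sum(t^3-t)/48 = 840/24 - 48/48 = 34.
        z = (W - E[W]) / sqrt(Var[W]) = (6 - 14) / 5.8310 = -1.3720.
        Two-sided p = 2*Phi(z) = 0.170067.
Step 6: alpha = 0.05. fail to reject H0.

W+ = 22, W- = 6, W = min = 6, p = 0.170067, fail to reject H0.


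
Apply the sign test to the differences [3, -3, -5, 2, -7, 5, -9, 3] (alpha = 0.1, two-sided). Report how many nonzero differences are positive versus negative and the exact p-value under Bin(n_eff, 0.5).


Step 1: Discard zero differences. Original n = 8; n_eff = number of nonzero differences = 8.
Nonzero differences (with sign): +3, -3, -5, +2, -7, +5, -9, +3
Step 2: Count signs: positive = 4, negative = 4.
Step 3: Under H0: P(positive) = 0.5, so the number of positives S ~ Bin(8, 0.5).
Step 4: Two-sided exact p-value = sum of Bin(8,0.5) probabilities at or below the observed probability = 1.000000.
Step 5: alpha = 0.1. fail to reject H0.

n_eff = 8, pos = 4, neg = 4, p = 1.000000, fail to reject H0.


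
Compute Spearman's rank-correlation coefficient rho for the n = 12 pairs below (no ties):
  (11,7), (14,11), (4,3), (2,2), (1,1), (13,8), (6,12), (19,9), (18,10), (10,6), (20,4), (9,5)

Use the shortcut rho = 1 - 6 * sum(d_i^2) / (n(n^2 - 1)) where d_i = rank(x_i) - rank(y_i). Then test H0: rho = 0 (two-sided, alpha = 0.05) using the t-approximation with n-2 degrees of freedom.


Step 1: Rank x and y separately (midranks; no ties here).
rank(x): 11->7, 14->9, 4->3, 2->2, 1->1, 13->8, 6->4, 19->11, 18->10, 10->6, 20->12, 9->5
rank(y): 7->7, 11->11, 3->3, 2->2, 1->1, 8->8, 12->12, 9->9, 10->10, 6->6, 4->4, 5->5
Step 2: d_i = R_x(i) - R_y(i); compute d_i^2.
  (7-7)^2=0, (9-11)^2=4, (3-3)^2=0, (2-2)^2=0, (1-1)^2=0, (8-8)^2=0, (4-12)^2=64, (11-9)^2=4, (10-10)^2=0, (6-6)^2=0, (12-4)^2=64, (5-5)^2=0
sum(d^2) = 136.
Step 3: rho = 1 - 6*136 / (12*(12^2 - 1)) = 1 - 816/1716 = 0.524476.
Step 4: Under H0, t = rho * sqrt((n-2)/(1-rho^2)) = 1.9480 ~ t(10).
Step 5: Two-sided p-value from the t-distribution with 10 df = 0.080019.
Step 6: alpha = 0.05. fail to reject H0.

rho = 0.5245, p = 0.080019, fail to reject H0 at alpha = 0.05.


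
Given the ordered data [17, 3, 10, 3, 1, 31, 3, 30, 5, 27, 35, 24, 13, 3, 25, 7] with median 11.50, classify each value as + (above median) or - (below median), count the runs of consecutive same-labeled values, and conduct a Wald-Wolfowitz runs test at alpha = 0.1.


Step 1: Compute median = 11.50; label A = above, B = below.
Labels in order: ABBBBABABAAAABAB  (n_A = 8, n_B = 8)
Step 2: Count runs R = 10.
Step 3: Under H0 (random ordering), E[R] = 2*n_A*n_B/(n_A+n_B) + 1 = 2*8*8/16 + 1 = 9.0000.
        Var[R] = 2*n_A*n_B*(2*n_A*n_B - n_A - n_B) / ((n_A+n_B)^2 * (n_A+n_B-1)) = 14336/3840 = 3.7333.
        SD[R] = 1.9322.
Step 4: Continuity-corrected z = (R - 0.5 - E[R]) / SD[R] = (10 - 0.5 - 9.0000) / 1.9322 = 0.2588.
Step 5: Two-sided p-value via normal approximation = 2*(1 - Phi(|z|)) = 0.795809.
Step 6: alpha = 0.1. fail to reject H0.

R = 10, z = 0.2588, p = 0.795809, fail to reject H0.


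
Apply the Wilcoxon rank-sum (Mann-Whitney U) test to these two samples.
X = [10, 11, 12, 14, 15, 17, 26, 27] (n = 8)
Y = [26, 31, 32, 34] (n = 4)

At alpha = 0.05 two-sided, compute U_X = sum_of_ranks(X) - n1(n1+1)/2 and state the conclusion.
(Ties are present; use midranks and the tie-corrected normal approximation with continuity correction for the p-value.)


Step 1: Combine and sort all 12 observations; assign midranks.
sorted (value, group): (10,X), (11,X), (12,X), (14,X), (15,X), (17,X), (26,X), (26,Y), (27,X), (31,Y), (32,Y), (34,Y)
ranks: 10->1, 11->2, 12->3, 14->4, 15->5, 17->6, 26->7.5, 26->7.5, 27->9, 31->10, 32->11, 34->12
Step 2: Rank sum for X: R1 = 1 + 2 + 3 + 4 + 5 + 6 + 7.5 + 9 = 37.5.
Step 3: U_X = R1 - n1(n1+1)/2 = 37.5 - 8*9/2 = 37.5 - 36 = 1.5.
       U_Y = n1*n2 - U_X = 32 - 1.5 = 30.5.
Step 4: Ties are present, so use the tie-corrected normal approximation (with continuity correction) for the p-value.
Step 5: p-value = 0.017221; compare to alpha = 0.05. reject H0.

U_X = 1.5, p = 0.017221, reject H0 at alpha = 0.05.


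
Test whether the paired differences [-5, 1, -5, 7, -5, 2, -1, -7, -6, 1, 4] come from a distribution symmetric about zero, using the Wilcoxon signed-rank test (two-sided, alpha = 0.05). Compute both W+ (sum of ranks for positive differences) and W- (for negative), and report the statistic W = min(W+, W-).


Step 1: Drop any zero differences (none here) and take |d_i|.
|d| = [5, 1, 5, 7, 5, 2, 1, 7, 6, 1, 4]
Step 2: Midrank |d_i| (ties get averaged ranks).
ranks: |5|->7, |1|->2, |5|->7, |7|->10.5, |5|->7, |2|->4, |1|->2, |7|->10.5, |6|->9, |1|->2, |4|->5
Step 3: Attach original signs; sum ranks with positive sign and with negative sign.
W+ = 2 + 10.5 + 4 + 2 + 5 = 23.5
W- = 7 + 7 + 7 + 2 + 10.5 + 9 = 42.5
(Check: W+ + W- = 66 should equal n(n+1)/2 = 66.)
Step 4: Test statistic W = min(W+, W-) = 23.5.
Step 5: Ties in |d|, so use the tie-corrected normal approximation.
        E[W] = n(n+1)/4 = 11*12/4 = 33.
        Tie groups: |d|=1 (t=3), |d|=5 (t=3), |d|=7 (t=2); sum(t^3 - t) = 54.
        Var[W] = n(n+1)(2n+1)/24 - sum(t^3-t)/48 = 3036/24 - 54/48 = 125.375.
        z = (W - E[W]) / sqrt(Var[W]) = (23.5 - 33) / 11.1971 = -0.8484.
        Two-sided p = 2*Phi(z) = 0.396196.
Step 6: alpha = 0.05. fail to reject H0.

W+ = 23.5, W- = 42.5, W = min = 23.5, p = 0.396196, fail to reject H0.


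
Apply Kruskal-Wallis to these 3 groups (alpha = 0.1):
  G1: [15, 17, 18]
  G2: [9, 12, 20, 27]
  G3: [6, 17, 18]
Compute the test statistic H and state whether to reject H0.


Step 1: Combine all N = 10 observations and assign midranks.
sorted (value, group, rank): (6,G3,1), (9,G2,2), (12,G2,3), (15,G1,4), (17,G1,5.5), (17,G3,5.5), (18,G1,7.5), (18,G3,7.5), (20,G2,9), (27,G2,10)
Step 2: Sum ranks within each group.
R_1 = 17 (n_1 = 3)
R_2 = 24 (n_2 = 4)
R_3 = 14 (n_3 = 3)
Step 3: H = 12/(N(N+1)) * sum(R_i^2/n_i) - 3(N+1)
     = 12/(10*11) * (17^2/3 + 24^2/4 + 14^2/3) - 3*11
     = 0.109091 * 305.667 - 33
     = 0.345455.
Step 4: Ties present; correction factor C = 1 - 12/(10^3 - 10) = 0.987879. Corrected H = 0.345455 / 0.987879 = 0.349693.
Step 5: Under H0, H ~ chi^2(2); p-value = 0.839586.
Step 6: alpha = 0.1. fail to reject H0.

H = 0.3497, df = 2, p = 0.839586, fail to reject H0.


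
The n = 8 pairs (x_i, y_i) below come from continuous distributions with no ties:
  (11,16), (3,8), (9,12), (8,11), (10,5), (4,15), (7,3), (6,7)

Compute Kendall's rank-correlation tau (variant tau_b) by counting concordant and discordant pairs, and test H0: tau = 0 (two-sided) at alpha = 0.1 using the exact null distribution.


Step 1: Enumerate the 28 unordered pairs (i,j) with i<j and classify each by sign(x_j-x_i) * sign(y_j-y_i).
  (1,2):dx=-8,dy=-8->C; (1,3):dx=-2,dy=-4->C; (1,4):dx=-3,dy=-5->C; (1,5):dx=-1,dy=-11->C
  (1,6):dx=-7,dy=-1->C; (1,7):dx=-4,dy=-13->C; (1,8):dx=-5,dy=-9->C; (2,3):dx=+6,dy=+4->C
  (2,4):dx=+5,dy=+3->C; (2,5):dx=+7,dy=-3->D; (2,6):dx=+1,dy=+7->C; (2,7):dx=+4,dy=-5->D
  (2,8):dx=+3,dy=-1->D; (3,4):dx=-1,dy=-1->C; (3,5):dx=+1,dy=-7->D; (3,6):dx=-5,dy=+3->D
  (3,7):dx=-2,dy=-9->C; (3,8):dx=-3,dy=-5->C; (4,5):dx=+2,dy=-6->D; (4,6):dx=-4,dy=+4->D
  (4,7):dx=-1,dy=-8->C; (4,8):dx=-2,dy=-4->C; (5,6):dx=-6,dy=+10->D; (5,7):dx=-3,dy=-2->C
  (5,8):dx=-4,dy=+2->D; (6,7):dx=+3,dy=-12->D; (6,8):dx=+2,dy=-8->D; (7,8):dx=-1,dy=+4->D
Step 2: C = 16, D = 12, total pairs = 28.
Step 3: tau = (C - D)/(n(n-1)/2) = (16 - 12)/28 = 0.142857.
Step 4: Exact two-sided p-value (enumerate n! = 40320 permutations of y under H0): p = 0.719544.
Step 5: alpha = 0.1. fail to reject H0.

tau_b = 0.1429 (C=16, D=12), p = 0.719544, fail to reject H0.


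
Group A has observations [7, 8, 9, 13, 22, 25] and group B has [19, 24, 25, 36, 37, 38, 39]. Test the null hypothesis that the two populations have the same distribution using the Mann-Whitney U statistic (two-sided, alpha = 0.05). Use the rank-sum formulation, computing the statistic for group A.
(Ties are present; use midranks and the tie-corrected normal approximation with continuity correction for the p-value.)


Step 1: Combine and sort all 13 observations; assign midranks.
sorted (value, group): (7,X), (8,X), (9,X), (13,X), (19,Y), (22,X), (24,Y), (25,X), (25,Y), (36,Y), (37,Y), (38,Y), (39,Y)
ranks: 7->1, 8->2, 9->3, 13->4, 19->5, 22->6, 24->7, 25->8.5, 25->8.5, 36->10, 37->11, 38->12, 39->13
Step 2: Rank sum for X: R1 = 1 + 2 + 3 + 4 + 6 + 8.5 = 24.5.
Step 3: U_X = R1 - n1(n1+1)/2 = 24.5 - 6*7/2 = 24.5 - 21 = 3.5.
       U_Y = n1*n2 - U_X = 42 - 3.5 = 38.5.
Step 4: Ties are present, so use the tie-corrected normal approximation (with continuity correction) for the p-value.
Step 5: p-value = 0.015019; compare to alpha = 0.05. reject H0.

U_X = 3.5, p = 0.015019, reject H0 at alpha = 0.05.


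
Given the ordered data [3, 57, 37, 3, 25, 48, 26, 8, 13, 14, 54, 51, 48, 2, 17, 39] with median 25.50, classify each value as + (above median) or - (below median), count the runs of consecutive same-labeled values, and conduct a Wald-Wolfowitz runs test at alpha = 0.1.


Step 1: Compute median = 25.50; label A = above, B = below.
Labels in order: BAABBAABBBAAABBA  (n_A = 8, n_B = 8)
Step 2: Count runs R = 8.
Step 3: Under H0 (random ordering), E[R] = 2*n_A*n_B/(n_A+n_B) + 1 = 2*8*8/16 + 1 = 9.0000.
        Var[R] = 2*n_A*n_B*(2*n_A*n_B - n_A - n_B) / ((n_A+n_B)^2 * (n_A+n_B-1)) = 14336/3840 = 3.7333.
        SD[R] = 1.9322.
Step 4: Continuity-corrected z = (R + 0.5 - E[R]) / SD[R] = (8 + 0.5 - 9.0000) / 1.9322 = -0.2588.
Step 5: Two-sided p-value via normal approximation = 2*(1 - Phi(|z|)) = 0.795809.
Step 6: alpha = 0.1. fail to reject H0.

R = 8, z = -0.2588, p = 0.795809, fail to reject H0.


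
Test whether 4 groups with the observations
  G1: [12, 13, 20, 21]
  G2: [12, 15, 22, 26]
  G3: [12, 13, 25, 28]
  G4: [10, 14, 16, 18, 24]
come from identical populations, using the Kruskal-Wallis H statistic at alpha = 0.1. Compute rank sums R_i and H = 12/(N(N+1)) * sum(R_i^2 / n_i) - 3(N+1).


Step 1: Combine all N = 17 observations and assign midranks.
sorted (value, group, rank): (10,G4,1), (12,G1,3), (12,G2,3), (12,G3,3), (13,G1,5.5), (13,G3,5.5), (14,G4,7), (15,G2,8), (16,G4,9), (18,G4,10), (20,G1,11), (21,G1,12), (22,G2,13), (24,G4,14), (25,G3,15), (26,G2,16), (28,G3,17)
Step 2: Sum ranks within each group.
R_1 = 31.5 (n_1 = 4)
R_2 = 40 (n_2 = 4)
R_3 = 40.5 (n_3 = 4)
R_4 = 41 (n_4 = 5)
Step 3: H = 12/(N(N+1)) * sum(R_i^2/n_i) - 3(N+1)
     = 12/(17*18) * (31.5^2/4 + 40^2/4 + 40.5^2/4 + 41^2/5) - 3*18
     = 0.039216 * 1394.33 - 54
     = 0.679412.
Step 4: Ties present; correction factor C = 1 - 30/(17^3 - 17) = 0.993873. Corrected H = 0.679412 / 0.993873 = 0.683600.
Step 5: Under H0, H ~ chi^2(3); p-value = 0.877054.
Step 6: alpha = 0.1. fail to reject H0.

H = 0.6836, df = 3, p = 0.877054, fail to reject H0.


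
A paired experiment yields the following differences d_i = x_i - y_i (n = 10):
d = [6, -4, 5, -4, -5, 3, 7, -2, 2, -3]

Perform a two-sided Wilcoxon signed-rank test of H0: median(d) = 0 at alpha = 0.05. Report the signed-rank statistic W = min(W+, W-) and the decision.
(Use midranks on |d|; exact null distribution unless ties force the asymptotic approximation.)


Step 1: Drop any zero differences (none here) and take |d_i|.
|d| = [6, 4, 5, 4, 5, 3, 7, 2, 2, 3]
Step 2: Midrank |d_i| (ties get averaged ranks).
ranks: |6|->9, |4|->5.5, |5|->7.5, |4|->5.5, |5|->7.5, |3|->3.5, |7|->10, |2|->1.5, |2|->1.5, |3|->3.5
Step 3: Attach original signs; sum ranks with positive sign and with negative sign.
W+ = 9 + 7.5 + 3.5 + 10 + 1.5 = 31.5
W- = 5.5 + 5.5 + 7.5 + 1.5 + 3.5 = 23.5
(Check: W+ + W- = 55 should equal n(n+1)/2 = 55.)
Step 4: Test statistic W = min(W+, W-) = 23.5.
Step 5: Ties in |d|, so use the tie-corrected normal approximation.
        E[W] = n(n+1)/4 = 10*11/4 = 27.5.
        Tie groups: |d|=2 (t=2), |d|=3 (t=2), |d|=4 (t=2), |d|=5 (t=2); sum(t^3 - t) = 24.
        Var[W] = n(n+1)(2n+1)/24 - sum(t^3-t)/48 = 2310/24 - 24/48 = 95.75.
        z = (W - E[W]) / sqrt(Var[W]) = (23.5 - 27.5) / 9.7852 = -0.4088.
        Two-sided p = 2*Phi(z) = 0.682700.
Step 6: alpha = 0.05. fail to reject H0.

W+ = 31.5, W- = 23.5, W = min = 23.5, p = 0.682700, fail to reject H0.


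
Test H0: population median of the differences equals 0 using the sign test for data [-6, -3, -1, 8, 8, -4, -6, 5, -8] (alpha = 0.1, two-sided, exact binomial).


Step 1: Discard zero differences. Original n = 9; n_eff = number of nonzero differences = 9.
Nonzero differences (with sign): -6, -3, -1, +8, +8, -4, -6, +5, -8
Step 2: Count signs: positive = 3, negative = 6.
Step 3: Under H0: P(positive) = 0.5, so the number of positives S ~ Bin(9, 0.5).
Step 4: Two-sided exact p-value = sum of Bin(9,0.5) probabilities at or below the observed probability = 0.507812.
Step 5: alpha = 0.1. fail to reject H0.

n_eff = 9, pos = 3, neg = 6, p = 0.507812, fail to reject H0.


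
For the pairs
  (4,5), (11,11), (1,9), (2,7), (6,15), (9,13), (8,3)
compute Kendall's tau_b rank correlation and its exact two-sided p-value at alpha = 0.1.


Step 1: Enumerate the 21 unordered pairs (i,j) with i<j and classify each by sign(x_j-x_i) * sign(y_j-y_i).
  (1,2):dx=+7,dy=+6->C; (1,3):dx=-3,dy=+4->D; (1,4):dx=-2,dy=+2->D; (1,5):dx=+2,dy=+10->C
  (1,6):dx=+5,dy=+8->C; (1,7):dx=+4,dy=-2->D; (2,3):dx=-10,dy=-2->C; (2,4):dx=-9,dy=-4->C
  (2,5):dx=-5,dy=+4->D; (2,6):dx=-2,dy=+2->D; (2,7):dx=-3,dy=-8->C; (3,4):dx=+1,dy=-2->D
  (3,5):dx=+5,dy=+6->C; (3,6):dx=+8,dy=+4->C; (3,7):dx=+7,dy=-6->D; (4,5):dx=+4,dy=+8->C
  (4,6):dx=+7,dy=+6->C; (4,7):dx=+6,dy=-4->D; (5,6):dx=+3,dy=-2->D; (5,7):dx=+2,dy=-12->D
  (6,7):dx=-1,dy=-10->C
Step 2: C = 11, D = 10, total pairs = 21.
Step 3: tau = (C - D)/(n(n-1)/2) = (11 - 10)/21 = 0.047619.
Step 4: Exact two-sided p-value (enumerate n! = 5040 permutations of y under H0): p = 1.000000.
Step 5: alpha = 0.1. fail to reject H0.

tau_b = 0.0476 (C=11, D=10), p = 1.000000, fail to reject H0.


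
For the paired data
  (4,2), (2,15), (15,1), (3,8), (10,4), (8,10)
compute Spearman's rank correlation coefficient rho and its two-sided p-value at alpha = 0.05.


Step 1: Rank x and y separately (midranks; no ties here).
rank(x): 4->3, 2->1, 15->6, 3->2, 10->5, 8->4
rank(y): 2->2, 15->6, 1->1, 8->4, 4->3, 10->5
Step 2: d_i = R_x(i) - R_y(i); compute d_i^2.
  (3-2)^2=1, (1-6)^2=25, (6-1)^2=25, (2-4)^2=4, (5-3)^2=4, (4-5)^2=1
sum(d^2) = 60.
Step 3: rho = 1 - 6*60 / (6*(6^2 - 1)) = 1 - 360/210 = -0.714286.
Step 4: Under H0, t = rho * sqrt((n-2)/(1-rho^2)) = -2.0412 ~ t(4).
Step 5: Two-sided p-value from the t-distribution with 4 df = 0.110787.
Step 6: alpha = 0.05. fail to reject H0.

rho = -0.7143, p = 0.110787, fail to reject H0 at alpha = 0.05.


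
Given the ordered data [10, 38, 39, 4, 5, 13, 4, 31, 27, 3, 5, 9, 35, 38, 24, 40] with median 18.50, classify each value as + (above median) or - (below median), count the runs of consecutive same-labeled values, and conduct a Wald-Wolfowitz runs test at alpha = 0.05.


Step 1: Compute median = 18.50; label A = above, B = below.
Labels in order: BAABBBBAABBBAAAA  (n_A = 8, n_B = 8)
Step 2: Count runs R = 6.
Step 3: Under H0 (random ordering), E[R] = 2*n_A*n_B/(n_A+n_B) + 1 = 2*8*8/16 + 1 = 9.0000.
        Var[R] = 2*n_A*n_B*(2*n_A*n_B - n_A - n_B) / ((n_A+n_B)^2 * (n_A+n_B-1)) = 14336/3840 = 3.7333.
        SD[R] = 1.9322.
Step 4: Continuity-corrected z = (R + 0.5 - E[R]) / SD[R] = (6 + 0.5 - 9.0000) / 1.9322 = -1.2939.
Step 5: Two-sided p-value via normal approximation = 2*(1 - Phi(|z|)) = 0.195709.
Step 6: alpha = 0.05. fail to reject H0.

R = 6, z = -1.2939, p = 0.195709, fail to reject H0.


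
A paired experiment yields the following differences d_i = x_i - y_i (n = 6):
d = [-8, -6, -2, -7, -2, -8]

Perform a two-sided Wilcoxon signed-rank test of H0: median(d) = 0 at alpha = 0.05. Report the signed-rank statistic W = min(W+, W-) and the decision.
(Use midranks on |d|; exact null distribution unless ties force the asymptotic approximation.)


Step 1: Drop any zero differences (none here) and take |d_i|.
|d| = [8, 6, 2, 7, 2, 8]
Step 2: Midrank |d_i| (ties get averaged ranks).
ranks: |8|->5.5, |6|->3, |2|->1.5, |7|->4, |2|->1.5, |8|->5.5
Step 3: Attach original signs; sum ranks with positive sign and with negative sign.
W+ = 0 = 0
W- = 5.5 + 3 + 1.5 + 4 + 1.5 + 5.5 = 21
(Check: W+ + W- = 21 should equal n(n+1)/2 = 21.)
Step 4: Test statistic W = min(W+, W-) = 0.
Step 5: Ties in |d|, so use the tie-corrected normal approximation.
        E[W] = n(n+1)/4 = 6*7/4 = 10.5.
        Tie groups: |d|=2 (t=2), |d|=8 (t=2); sum(t^3 - t) = 12.
        Var[W] = n(n+1)(2n+1)/24 - sum(t^3-t)/48 = 546/24 - 12/48 = 22.5.
        z = (W - E[W]) / sqrt(Var[W]) = (0 - 10.5) / 4.7434 = -2.2136.
        Two-sided p = 2*Phi(z) = 0.026857.
Step 6: alpha = 0.05. reject H0.

W+ = 0, W- = 21, W = min = 0, p = 0.026857, reject H0.


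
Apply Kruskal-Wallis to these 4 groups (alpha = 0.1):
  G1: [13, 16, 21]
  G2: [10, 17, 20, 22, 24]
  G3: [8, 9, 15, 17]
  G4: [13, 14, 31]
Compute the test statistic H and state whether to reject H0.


Step 1: Combine all N = 15 observations and assign midranks.
sorted (value, group, rank): (8,G3,1), (9,G3,2), (10,G2,3), (13,G1,4.5), (13,G4,4.5), (14,G4,6), (15,G3,7), (16,G1,8), (17,G2,9.5), (17,G3,9.5), (20,G2,11), (21,G1,12), (22,G2,13), (24,G2,14), (31,G4,15)
Step 2: Sum ranks within each group.
R_1 = 24.5 (n_1 = 3)
R_2 = 50.5 (n_2 = 5)
R_3 = 19.5 (n_3 = 4)
R_4 = 25.5 (n_4 = 3)
Step 3: H = 12/(N(N+1)) * sum(R_i^2/n_i) - 3(N+1)
     = 12/(15*16) * (24.5^2/3 + 50.5^2/5 + 19.5^2/4 + 25.5^2/3) - 3*16
     = 0.050000 * 1021.95 - 48
     = 3.097292.
Step 4: Ties present; correction factor C = 1 - 12/(15^3 - 15) = 0.996429. Corrected H = 3.097292 / 0.996429 = 3.108393.
Step 5: Under H0, H ~ chi^2(3); p-value = 0.375213.
Step 6: alpha = 0.1. fail to reject H0.

H = 3.1084, df = 3, p = 0.375213, fail to reject H0.


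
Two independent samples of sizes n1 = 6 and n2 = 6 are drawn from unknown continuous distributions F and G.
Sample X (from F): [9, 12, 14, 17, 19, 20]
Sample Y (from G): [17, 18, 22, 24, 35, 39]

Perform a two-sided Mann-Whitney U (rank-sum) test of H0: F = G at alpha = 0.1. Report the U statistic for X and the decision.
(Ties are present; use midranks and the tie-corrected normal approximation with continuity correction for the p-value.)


Step 1: Combine and sort all 12 observations; assign midranks.
sorted (value, group): (9,X), (12,X), (14,X), (17,X), (17,Y), (18,Y), (19,X), (20,X), (22,Y), (24,Y), (35,Y), (39,Y)
ranks: 9->1, 12->2, 14->3, 17->4.5, 17->4.5, 18->6, 19->7, 20->8, 22->9, 24->10, 35->11, 39->12
Step 2: Rank sum for X: R1 = 1 + 2 + 3 + 4.5 + 7 + 8 = 25.5.
Step 3: U_X = R1 - n1(n1+1)/2 = 25.5 - 6*7/2 = 25.5 - 21 = 4.5.
       U_Y = n1*n2 - U_X = 36 - 4.5 = 31.5.
Step 4: Ties are present, so use the tie-corrected normal approximation (with continuity correction) for the p-value.
Step 5: p-value = 0.037041; compare to alpha = 0.1. reject H0.

U_X = 4.5, p = 0.037041, reject H0 at alpha = 0.1.


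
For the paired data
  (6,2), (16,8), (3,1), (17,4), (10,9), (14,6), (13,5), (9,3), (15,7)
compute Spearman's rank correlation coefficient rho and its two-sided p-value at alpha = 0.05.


Step 1: Rank x and y separately (midranks; no ties here).
rank(x): 6->2, 16->8, 3->1, 17->9, 10->4, 14->6, 13->5, 9->3, 15->7
rank(y): 2->2, 8->8, 1->1, 4->4, 9->9, 6->6, 5->5, 3->3, 7->7
Step 2: d_i = R_x(i) - R_y(i); compute d_i^2.
  (2-2)^2=0, (8-8)^2=0, (1-1)^2=0, (9-4)^2=25, (4-9)^2=25, (6-6)^2=0, (5-5)^2=0, (3-3)^2=0, (7-7)^2=0
sum(d^2) = 50.
Step 3: rho = 1 - 6*50 / (9*(9^2 - 1)) = 1 - 300/720 = 0.583333.
Step 4: Under H0, t = rho * sqrt((n-2)/(1-rho^2)) = 1.9001 ~ t(7).
Step 5: Two-sided p-value from the t-distribution with 7 df = 0.099186.
Step 6: alpha = 0.05. fail to reject H0.

rho = 0.5833, p = 0.099186, fail to reject H0 at alpha = 0.05.


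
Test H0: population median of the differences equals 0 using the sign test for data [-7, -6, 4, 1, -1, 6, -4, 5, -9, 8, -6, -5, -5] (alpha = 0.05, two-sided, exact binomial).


Step 1: Discard zero differences. Original n = 13; n_eff = number of nonzero differences = 13.
Nonzero differences (with sign): -7, -6, +4, +1, -1, +6, -4, +5, -9, +8, -6, -5, -5
Step 2: Count signs: positive = 5, negative = 8.
Step 3: Under H0: P(positive) = 0.5, so the number of positives S ~ Bin(13, 0.5).
Step 4: Two-sided exact p-value = sum of Bin(13,0.5) probabilities at or below the observed probability = 0.581055.
Step 5: alpha = 0.05. fail to reject H0.

n_eff = 13, pos = 5, neg = 8, p = 0.581055, fail to reject H0.


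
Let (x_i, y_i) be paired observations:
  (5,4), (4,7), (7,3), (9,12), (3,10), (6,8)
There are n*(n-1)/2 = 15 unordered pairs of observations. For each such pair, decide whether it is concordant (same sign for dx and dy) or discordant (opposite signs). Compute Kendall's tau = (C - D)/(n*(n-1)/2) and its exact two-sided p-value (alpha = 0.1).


Step 1: Enumerate the 15 unordered pairs (i,j) with i<j and classify each by sign(x_j-x_i) * sign(y_j-y_i).
  (1,2):dx=-1,dy=+3->D; (1,3):dx=+2,dy=-1->D; (1,4):dx=+4,dy=+8->C; (1,5):dx=-2,dy=+6->D
  (1,6):dx=+1,dy=+4->C; (2,3):dx=+3,dy=-4->D; (2,4):dx=+5,dy=+5->C; (2,5):dx=-1,dy=+3->D
  (2,6):dx=+2,dy=+1->C; (3,4):dx=+2,dy=+9->C; (3,5):dx=-4,dy=+7->D; (3,6):dx=-1,dy=+5->D
  (4,5):dx=-6,dy=-2->C; (4,6):dx=-3,dy=-4->C; (5,6):dx=+3,dy=-2->D
Step 2: C = 7, D = 8, total pairs = 15.
Step 3: tau = (C - D)/(n(n-1)/2) = (7 - 8)/15 = -0.066667.
Step 4: Exact two-sided p-value (enumerate n! = 720 permutations of y under H0): p = 1.000000.
Step 5: alpha = 0.1. fail to reject H0.

tau_b = -0.0667 (C=7, D=8), p = 1.000000, fail to reject H0.


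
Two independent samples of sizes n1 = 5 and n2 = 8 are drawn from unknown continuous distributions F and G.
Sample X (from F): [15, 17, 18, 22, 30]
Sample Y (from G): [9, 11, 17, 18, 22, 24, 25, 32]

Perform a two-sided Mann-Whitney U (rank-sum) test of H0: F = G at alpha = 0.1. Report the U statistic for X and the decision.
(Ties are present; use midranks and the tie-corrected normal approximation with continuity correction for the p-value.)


Step 1: Combine and sort all 13 observations; assign midranks.
sorted (value, group): (9,Y), (11,Y), (15,X), (17,X), (17,Y), (18,X), (18,Y), (22,X), (22,Y), (24,Y), (25,Y), (30,X), (32,Y)
ranks: 9->1, 11->2, 15->3, 17->4.5, 17->4.5, 18->6.5, 18->6.5, 22->8.5, 22->8.5, 24->10, 25->11, 30->12, 32->13
Step 2: Rank sum for X: R1 = 3 + 4.5 + 6.5 + 8.5 + 12 = 34.5.
Step 3: U_X = R1 - n1(n1+1)/2 = 34.5 - 5*6/2 = 34.5 - 15 = 19.5.
       U_Y = n1*n2 - U_X = 40 - 19.5 = 20.5.
Step 4: Ties are present, so use the tie-corrected normal approximation (with continuity correction) for the p-value.
Step 5: p-value = 1.000000; compare to alpha = 0.1. fail to reject H0.

U_X = 19.5, p = 1.000000, fail to reject H0 at alpha = 0.1.
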